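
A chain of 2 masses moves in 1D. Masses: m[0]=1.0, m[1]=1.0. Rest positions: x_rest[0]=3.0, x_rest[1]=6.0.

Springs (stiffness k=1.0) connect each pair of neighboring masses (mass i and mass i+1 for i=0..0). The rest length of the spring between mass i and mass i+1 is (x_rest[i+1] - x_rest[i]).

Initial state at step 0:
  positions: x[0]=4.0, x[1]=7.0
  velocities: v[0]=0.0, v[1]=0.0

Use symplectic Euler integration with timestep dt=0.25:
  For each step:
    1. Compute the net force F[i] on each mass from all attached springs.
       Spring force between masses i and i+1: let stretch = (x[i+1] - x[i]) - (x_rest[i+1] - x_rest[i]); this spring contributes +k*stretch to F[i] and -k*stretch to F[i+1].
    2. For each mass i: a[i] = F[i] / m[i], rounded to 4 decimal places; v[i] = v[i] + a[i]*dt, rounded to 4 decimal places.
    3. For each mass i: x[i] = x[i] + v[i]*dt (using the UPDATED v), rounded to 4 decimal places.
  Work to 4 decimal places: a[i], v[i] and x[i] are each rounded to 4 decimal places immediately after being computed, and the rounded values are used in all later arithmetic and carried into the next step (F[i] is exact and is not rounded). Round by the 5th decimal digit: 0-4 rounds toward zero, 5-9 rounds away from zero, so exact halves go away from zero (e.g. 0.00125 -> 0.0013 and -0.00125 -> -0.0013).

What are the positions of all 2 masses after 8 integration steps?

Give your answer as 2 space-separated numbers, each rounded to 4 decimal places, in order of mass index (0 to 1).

Answer: 4.0000 7.0000

Derivation:
Step 0: x=[4.0000 7.0000] v=[0.0000 0.0000]
Step 1: x=[4.0000 7.0000] v=[0.0000 0.0000]
Step 2: x=[4.0000 7.0000] v=[0.0000 0.0000]
Step 3: x=[4.0000 7.0000] v=[0.0000 0.0000]
Step 4: x=[4.0000 7.0000] v=[0.0000 0.0000]
Step 5: x=[4.0000 7.0000] v=[0.0000 0.0000]
Step 6: x=[4.0000 7.0000] v=[0.0000 0.0000]
Step 7: x=[4.0000 7.0000] v=[0.0000 0.0000]
Step 8: x=[4.0000 7.0000] v=[0.0000 0.0000]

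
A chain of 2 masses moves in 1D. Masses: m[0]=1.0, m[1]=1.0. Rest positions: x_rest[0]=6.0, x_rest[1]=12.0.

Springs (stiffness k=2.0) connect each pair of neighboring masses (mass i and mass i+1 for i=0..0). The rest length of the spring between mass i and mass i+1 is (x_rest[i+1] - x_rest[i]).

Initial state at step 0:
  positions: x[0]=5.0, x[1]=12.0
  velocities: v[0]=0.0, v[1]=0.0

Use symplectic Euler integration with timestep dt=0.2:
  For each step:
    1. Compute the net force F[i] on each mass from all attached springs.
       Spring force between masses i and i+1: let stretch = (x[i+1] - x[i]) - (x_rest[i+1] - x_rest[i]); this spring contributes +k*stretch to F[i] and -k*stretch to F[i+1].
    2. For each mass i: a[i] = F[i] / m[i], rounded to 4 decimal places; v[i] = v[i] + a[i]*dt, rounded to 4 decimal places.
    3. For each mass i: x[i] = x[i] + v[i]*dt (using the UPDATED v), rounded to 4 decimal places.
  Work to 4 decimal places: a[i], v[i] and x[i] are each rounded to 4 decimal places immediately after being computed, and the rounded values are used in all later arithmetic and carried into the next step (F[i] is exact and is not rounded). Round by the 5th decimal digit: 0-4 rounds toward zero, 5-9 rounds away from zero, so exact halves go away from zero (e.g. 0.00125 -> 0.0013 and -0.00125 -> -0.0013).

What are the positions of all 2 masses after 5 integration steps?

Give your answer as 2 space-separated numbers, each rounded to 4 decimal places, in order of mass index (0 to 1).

Step 0: x=[5.0000 12.0000] v=[0.0000 0.0000]
Step 1: x=[5.0800 11.9200] v=[0.4000 -0.4000]
Step 2: x=[5.2272 11.7728] v=[0.7360 -0.7360]
Step 3: x=[5.4180 11.5820] v=[0.9542 -0.9542]
Step 4: x=[5.6220 11.3780] v=[1.0198 -1.0198]
Step 5: x=[5.8064 11.1936] v=[0.9222 -0.9222]

Answer: 5.8064 11.1936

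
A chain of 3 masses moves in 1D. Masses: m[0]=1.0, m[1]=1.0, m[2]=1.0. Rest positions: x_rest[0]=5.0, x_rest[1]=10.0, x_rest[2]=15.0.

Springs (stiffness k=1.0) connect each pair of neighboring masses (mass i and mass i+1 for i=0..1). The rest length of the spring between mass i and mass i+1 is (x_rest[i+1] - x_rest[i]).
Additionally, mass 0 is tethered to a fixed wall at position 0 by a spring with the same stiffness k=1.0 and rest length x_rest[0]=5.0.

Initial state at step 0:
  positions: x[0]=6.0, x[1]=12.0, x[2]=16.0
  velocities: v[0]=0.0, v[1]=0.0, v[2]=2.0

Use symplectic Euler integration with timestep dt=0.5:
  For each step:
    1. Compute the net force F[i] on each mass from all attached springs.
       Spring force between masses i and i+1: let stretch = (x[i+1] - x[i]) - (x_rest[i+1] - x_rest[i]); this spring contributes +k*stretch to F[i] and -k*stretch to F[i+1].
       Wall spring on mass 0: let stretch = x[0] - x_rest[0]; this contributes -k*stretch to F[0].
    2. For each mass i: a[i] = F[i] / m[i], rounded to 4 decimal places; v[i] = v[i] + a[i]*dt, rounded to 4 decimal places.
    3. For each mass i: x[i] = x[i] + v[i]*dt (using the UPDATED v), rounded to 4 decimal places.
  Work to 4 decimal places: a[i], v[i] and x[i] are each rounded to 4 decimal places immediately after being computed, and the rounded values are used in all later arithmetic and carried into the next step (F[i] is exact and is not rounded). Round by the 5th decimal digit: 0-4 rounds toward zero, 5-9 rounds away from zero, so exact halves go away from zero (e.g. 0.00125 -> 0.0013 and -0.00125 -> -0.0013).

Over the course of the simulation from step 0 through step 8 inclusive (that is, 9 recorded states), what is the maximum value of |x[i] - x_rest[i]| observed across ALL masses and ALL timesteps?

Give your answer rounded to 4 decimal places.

Step 0: x=[6.0000 12.0000 16.0000] v=[0.0000 0.0000 2.0000]
Step 1: x=[6.0000 11.5000 17.2500] v=[0.0000 -1.0000 2.5000]
Step 2: x=[5.8750 11.0625 18.3125] v=[-0.2500 -0.8750 2.1250]
Step 3: x=[5.5781 11.1407 18.8125] v=[-0.5938 0.1563 1.0000]
Step 4: x=[5.2773 11.7462 18.6446] v=[-0.6016 1.2109 -0.3359]
Step 5: x=[5.2744 12.4591 18.0021] v=[-0.0058 1.4257 -1.2851]
Step 6: x=[5.7491 12.7616 17.2238] v=[0.9494 0.6049 -1.5566]
Step 7: x=[6.5397 12.4265 16.5800] v=[1.5811 -0.6703 -1.2877]
Step 8: x=[7.1671 11.6580 16.1478] v=[1.2547 -1.5370 -0.8645]
Max displacement = 3.8125

Answer: 3.8125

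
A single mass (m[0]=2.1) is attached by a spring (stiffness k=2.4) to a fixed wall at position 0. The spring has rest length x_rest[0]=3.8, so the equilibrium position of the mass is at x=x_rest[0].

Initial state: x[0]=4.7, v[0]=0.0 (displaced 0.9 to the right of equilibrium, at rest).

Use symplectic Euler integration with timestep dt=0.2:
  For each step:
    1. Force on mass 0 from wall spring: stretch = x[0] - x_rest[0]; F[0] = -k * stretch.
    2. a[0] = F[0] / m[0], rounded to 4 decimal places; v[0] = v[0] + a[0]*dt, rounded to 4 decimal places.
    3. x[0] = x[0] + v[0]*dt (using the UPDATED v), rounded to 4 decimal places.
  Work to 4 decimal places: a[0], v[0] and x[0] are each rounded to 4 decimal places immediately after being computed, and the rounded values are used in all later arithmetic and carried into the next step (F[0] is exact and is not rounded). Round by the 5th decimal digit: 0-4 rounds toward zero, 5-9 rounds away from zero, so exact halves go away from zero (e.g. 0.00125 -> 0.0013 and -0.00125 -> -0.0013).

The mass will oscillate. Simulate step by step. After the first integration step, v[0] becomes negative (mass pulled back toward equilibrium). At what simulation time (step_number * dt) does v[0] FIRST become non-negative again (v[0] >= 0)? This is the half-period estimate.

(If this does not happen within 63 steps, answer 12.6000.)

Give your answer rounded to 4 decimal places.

Answer: 3.0000

Derivation:
Step 0: x=[4.7000] v=[0.0000]
Step 1: x=[4.6589] v=[-0.2057]
Step 2: x=[4.5785] v=[-0.4020]
Step 3: x=[4.4625] v=[-0.5799]
Step 4: x=[4.3162] v=[-0.7313]
Step 5: x=[4.1463] v=[-0.8493]
Step 6: x=[3.9606] v=[-0.9285]
Step 7: x=[3.7676] v=[-0.9652]
Step 8: x=[3.5760] v=[-0.9578]
Step 9: x=[3.3947] v=[-0.9066]
Step 10: x=[3.2319] v=[-0.8140]
Step 11: x=[3.0951] v=[-0.6841]
Step 12: x=[2.9905] v=[-0.5230]
Step 13: x=[2.9229] v=[-0.3380]
Step 14: x=[2.8954] v=[-0.1375]
Step 15: x=[2.9093] v=[0.0693]
First v>=0 after going negative at step 15, time=3.0000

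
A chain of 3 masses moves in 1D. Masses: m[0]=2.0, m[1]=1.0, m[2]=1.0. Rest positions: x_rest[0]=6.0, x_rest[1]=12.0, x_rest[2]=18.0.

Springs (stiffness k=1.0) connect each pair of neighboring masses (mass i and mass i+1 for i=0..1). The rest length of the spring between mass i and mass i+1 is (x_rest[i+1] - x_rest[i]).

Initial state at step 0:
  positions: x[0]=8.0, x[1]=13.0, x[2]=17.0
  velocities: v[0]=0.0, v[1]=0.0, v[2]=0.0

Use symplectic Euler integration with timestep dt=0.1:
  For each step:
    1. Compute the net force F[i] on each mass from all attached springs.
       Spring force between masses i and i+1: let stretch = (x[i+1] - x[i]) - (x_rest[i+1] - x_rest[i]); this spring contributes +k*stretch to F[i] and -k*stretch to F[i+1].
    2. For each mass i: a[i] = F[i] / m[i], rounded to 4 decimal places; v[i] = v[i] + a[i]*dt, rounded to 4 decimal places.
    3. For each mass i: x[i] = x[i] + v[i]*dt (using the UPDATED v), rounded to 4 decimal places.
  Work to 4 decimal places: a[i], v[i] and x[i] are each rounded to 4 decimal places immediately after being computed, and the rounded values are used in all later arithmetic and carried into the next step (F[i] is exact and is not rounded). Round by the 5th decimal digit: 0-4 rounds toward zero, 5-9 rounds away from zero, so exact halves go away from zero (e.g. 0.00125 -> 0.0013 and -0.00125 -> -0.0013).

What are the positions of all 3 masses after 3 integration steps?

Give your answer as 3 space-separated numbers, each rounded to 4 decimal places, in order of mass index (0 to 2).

Step 0: x=[8.0000 13.0000 17.0000] v=[0.0000 0.0000 0.0000]
Step 1: x=[7.9950 12.9900 17.0200] v=[-0.0500 -0.1000 0.2000]
Step 2: x=[7.9850 12.9704 17.0597] v=[-0.1003 -0.1965 0.3970]
Step 3: x=[7.9699 12.9418 17.1185] v=[-0.1510 -0.2861 0.5881]

Answer: 7.9699 12.9418 17.1185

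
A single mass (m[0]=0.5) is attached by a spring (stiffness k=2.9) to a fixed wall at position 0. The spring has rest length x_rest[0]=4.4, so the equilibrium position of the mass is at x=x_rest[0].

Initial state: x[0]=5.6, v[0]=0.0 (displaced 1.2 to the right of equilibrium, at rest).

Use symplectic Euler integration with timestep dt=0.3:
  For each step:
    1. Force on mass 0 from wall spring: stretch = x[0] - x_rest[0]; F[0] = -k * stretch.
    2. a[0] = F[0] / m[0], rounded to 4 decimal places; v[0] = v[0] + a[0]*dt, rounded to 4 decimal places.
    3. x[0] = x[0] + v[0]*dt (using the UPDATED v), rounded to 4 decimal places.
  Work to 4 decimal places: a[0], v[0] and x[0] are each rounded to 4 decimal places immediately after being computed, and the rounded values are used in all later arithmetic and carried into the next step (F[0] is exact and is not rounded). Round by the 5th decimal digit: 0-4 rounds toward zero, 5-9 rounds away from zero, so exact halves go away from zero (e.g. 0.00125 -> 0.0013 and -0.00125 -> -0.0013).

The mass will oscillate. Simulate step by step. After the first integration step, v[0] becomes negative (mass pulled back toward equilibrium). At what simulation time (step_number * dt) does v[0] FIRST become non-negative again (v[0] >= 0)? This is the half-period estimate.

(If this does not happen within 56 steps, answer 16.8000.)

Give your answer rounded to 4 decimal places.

Step 0: x=[5.6000] v=[0.0000]
Step 1: x=[4.9736] v=[-2.0880]
Step 2: x=[4.0478] v=[-3.0861]
Step 3: x=[3.3058] v=[-2.4733]
Step 4: x=[3.1350] v=[-0.5694]
Step 5: x=[3.6245] v=[1.6317]
First v>=0 after going negative at step 5, time=1.5000

Answer: 1.5000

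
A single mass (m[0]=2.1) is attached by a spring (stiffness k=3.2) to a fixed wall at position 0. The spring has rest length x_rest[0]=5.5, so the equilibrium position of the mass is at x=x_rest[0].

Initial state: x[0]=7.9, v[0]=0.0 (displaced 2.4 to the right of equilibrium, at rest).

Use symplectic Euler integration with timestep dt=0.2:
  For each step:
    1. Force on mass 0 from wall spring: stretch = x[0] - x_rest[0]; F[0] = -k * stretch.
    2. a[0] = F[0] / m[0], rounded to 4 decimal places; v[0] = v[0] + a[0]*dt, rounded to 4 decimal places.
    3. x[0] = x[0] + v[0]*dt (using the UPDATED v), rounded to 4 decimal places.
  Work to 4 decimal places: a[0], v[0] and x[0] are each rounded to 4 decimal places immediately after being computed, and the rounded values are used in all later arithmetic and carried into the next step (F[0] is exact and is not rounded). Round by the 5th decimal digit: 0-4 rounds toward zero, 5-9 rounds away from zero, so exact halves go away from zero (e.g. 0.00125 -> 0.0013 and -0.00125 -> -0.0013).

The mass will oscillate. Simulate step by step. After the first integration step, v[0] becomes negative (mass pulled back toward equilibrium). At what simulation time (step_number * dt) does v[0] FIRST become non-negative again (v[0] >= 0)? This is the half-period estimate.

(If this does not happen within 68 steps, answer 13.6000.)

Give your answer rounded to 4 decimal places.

Answer: 2.6000

Derivation:
Step 0: x=[7.9000] v=[0.0000]
Step 1: x=[7.7537] v=[-0.7314]
Step 2: x=[7.4701] v=[-1.4182]
Step 3: x=[7.0664] v=[-2.0186]
Step 4: x=[6.5672] v=[-2.4960]
Step 5: x=[6.0030] v=[-2.8212]
Step 6: x=[5.4081] v=[-2.9745]
Step 7: x=[4.8188] v=[-2.9465]
Step 8: x=[4.2710] v=[-2.7389]
Step 9: x=[3.7981] v=[-2.3643]
Step 10: x=[3.4290] v=[-1.8456]
Step 11: x=[3.1861] v=[-1.2144]
Step 12: x=[3.0843] v=[-0.5092]
Step 13: x=[3.1297] v=[0.2270]
First v>=0 after going negative at step 13, time=2.6000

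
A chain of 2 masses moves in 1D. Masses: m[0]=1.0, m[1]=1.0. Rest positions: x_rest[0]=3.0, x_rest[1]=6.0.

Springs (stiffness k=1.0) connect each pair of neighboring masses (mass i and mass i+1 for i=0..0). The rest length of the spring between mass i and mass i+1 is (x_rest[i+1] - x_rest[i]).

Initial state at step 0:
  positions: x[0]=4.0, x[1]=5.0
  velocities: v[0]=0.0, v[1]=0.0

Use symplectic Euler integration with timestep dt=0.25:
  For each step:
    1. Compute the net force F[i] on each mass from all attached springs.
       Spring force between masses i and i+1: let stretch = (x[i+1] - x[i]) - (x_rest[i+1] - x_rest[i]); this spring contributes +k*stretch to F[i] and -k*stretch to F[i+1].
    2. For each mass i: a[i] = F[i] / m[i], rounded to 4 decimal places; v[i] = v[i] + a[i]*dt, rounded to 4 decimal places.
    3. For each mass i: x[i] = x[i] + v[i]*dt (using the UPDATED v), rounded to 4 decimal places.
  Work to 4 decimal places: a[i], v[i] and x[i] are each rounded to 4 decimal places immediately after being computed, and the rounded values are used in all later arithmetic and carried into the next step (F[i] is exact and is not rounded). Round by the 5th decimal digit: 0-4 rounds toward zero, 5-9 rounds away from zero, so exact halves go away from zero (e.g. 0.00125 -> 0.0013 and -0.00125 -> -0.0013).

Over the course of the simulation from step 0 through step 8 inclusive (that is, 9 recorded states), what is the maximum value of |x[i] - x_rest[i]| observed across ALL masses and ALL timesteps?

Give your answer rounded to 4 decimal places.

Answer: 1.0088

Derivation:
Step 0: x=[4.0000 5.0000] v=[0.0000 0.0000]
Step 1: x=[3.8750 5.1250] v=[-0.5000 0.5000]
Step 2: x=[3.6406 5.3594] v=[-0.9375 0.9375]
Step 3: x=[3.3262 5.6739] v=[-1.2578 1.2578]
Step 4: x=[2.9710 6.0291] v=[-1.4209 1.4209]
Step 5: x=[2.6194 6.3807] v=[-1.4064 1.4064]
Step 6: x=[2.3154 6.6847] v=[-1.2161 1.2161]
Step 7: x=[2.0970 6.9032] v=[-0.8738 0.8738]
Step 8: x=[1.9914 7.0088] v=[-0.4223 0.4223]
Max displacement = 1.0088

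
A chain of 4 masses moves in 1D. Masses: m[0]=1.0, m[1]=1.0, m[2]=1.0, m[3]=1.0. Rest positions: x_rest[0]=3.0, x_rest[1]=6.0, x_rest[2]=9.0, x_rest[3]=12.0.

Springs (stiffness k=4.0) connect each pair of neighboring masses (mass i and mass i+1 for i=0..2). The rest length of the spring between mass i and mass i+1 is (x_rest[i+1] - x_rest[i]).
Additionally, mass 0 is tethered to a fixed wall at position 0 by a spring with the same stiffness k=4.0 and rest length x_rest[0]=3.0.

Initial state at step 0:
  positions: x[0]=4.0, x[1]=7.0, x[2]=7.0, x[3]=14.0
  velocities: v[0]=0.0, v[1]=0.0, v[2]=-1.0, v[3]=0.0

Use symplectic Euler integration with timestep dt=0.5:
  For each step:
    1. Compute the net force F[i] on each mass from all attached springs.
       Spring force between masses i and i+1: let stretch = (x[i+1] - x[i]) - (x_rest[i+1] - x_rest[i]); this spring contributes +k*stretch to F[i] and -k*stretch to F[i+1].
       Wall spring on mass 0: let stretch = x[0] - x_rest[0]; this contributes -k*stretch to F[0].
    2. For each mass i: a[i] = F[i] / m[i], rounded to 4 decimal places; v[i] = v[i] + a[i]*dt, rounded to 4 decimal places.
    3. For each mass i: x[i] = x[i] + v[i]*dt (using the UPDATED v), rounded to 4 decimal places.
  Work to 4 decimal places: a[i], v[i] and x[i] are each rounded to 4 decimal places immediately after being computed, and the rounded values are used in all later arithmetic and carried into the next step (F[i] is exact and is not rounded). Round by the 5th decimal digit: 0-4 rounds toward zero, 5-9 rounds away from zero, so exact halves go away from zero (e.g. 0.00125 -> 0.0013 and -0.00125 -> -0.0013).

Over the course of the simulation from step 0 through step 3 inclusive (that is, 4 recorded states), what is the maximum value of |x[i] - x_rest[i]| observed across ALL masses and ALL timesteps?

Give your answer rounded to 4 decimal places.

Answer: 4.5000

Derivation:
Step 0: x=[4.0000 7.0000 7.0000 14.0000] v=[0.0000 0.0000 -1.0000 0.0000]
Step 1: x=[3.0000 4.0000 13.5000 10.0000] v=[-2.0000 -6.0000 13.0000 -8.0000]
Step 2: x=[0.0000 9.5000 7.0000 12.5000] v=[-6.0000 11.0000 -13.0000 5.0000]
Step 3: x=[6.5000 3.0000 8.5000 12.5000] v=[13.0000 -13.0000 3.0000 0.0000]
Max displacement = 4.5000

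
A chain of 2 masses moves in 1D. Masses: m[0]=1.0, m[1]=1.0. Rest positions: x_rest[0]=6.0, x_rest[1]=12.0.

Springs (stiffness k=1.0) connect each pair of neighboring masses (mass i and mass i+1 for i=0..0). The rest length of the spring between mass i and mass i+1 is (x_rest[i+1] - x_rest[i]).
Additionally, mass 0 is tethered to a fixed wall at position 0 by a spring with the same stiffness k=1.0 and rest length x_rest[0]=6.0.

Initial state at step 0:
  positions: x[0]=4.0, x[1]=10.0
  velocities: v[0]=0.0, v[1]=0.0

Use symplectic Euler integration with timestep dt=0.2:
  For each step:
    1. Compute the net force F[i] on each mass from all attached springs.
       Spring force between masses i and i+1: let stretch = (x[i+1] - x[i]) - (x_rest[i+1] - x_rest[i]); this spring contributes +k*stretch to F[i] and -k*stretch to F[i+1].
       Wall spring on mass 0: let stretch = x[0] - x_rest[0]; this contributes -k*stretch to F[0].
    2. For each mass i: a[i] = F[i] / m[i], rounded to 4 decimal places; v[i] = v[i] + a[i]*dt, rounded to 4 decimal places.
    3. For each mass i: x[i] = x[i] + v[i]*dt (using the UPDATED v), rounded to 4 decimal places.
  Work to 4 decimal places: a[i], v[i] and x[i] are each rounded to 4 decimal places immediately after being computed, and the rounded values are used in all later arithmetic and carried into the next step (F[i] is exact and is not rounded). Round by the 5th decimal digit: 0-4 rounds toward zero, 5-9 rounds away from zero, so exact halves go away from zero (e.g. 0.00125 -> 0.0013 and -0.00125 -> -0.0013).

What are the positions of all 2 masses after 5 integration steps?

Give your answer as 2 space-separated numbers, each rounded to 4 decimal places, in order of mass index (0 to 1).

Answer: 4.9933 10.1016

Derivation:
Step 0: x=[4.0000 10.0000] v=[0.0000 0.0000]
Step 1: x=[4.0800 10.0000] v=[0.4000 0.0000]
Step 2: x=[4.2336 10.0032] v=[0.7680 0.0160]
Step 3: x=[4.4486 10.0156] v=[1.0752 0.0621]
Step 4: x=[4.7084 10.0453] v=[1.2989 0.1487]
Step 5: x=[4.9933 10.1016] v=[1.4246 0.2813]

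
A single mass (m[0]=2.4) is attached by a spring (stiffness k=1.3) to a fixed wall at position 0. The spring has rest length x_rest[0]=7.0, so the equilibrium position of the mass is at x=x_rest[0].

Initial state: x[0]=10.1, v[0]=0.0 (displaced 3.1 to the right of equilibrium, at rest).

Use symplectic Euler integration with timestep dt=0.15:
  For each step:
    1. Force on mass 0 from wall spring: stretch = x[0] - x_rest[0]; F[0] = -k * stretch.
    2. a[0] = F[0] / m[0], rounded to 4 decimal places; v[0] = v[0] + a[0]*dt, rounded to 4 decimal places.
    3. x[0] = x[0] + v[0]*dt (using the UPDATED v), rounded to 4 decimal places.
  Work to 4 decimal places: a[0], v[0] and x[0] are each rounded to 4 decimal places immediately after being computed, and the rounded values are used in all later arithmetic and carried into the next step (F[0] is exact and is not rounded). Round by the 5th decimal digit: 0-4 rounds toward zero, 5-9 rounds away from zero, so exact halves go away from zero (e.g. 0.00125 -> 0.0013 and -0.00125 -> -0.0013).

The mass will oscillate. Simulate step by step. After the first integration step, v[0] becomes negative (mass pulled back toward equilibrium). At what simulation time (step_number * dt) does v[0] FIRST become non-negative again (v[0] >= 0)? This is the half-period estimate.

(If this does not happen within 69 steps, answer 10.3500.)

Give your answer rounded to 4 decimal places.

Answer: 4.3500

Derivation:
Step 0: x=[10.1000] v=[0.0000]
Step 1: x=[10.0622] v=[-0.2519]
Step 2: x=[9.9871] v=[-0.5007]
Step 3: x=[9.8756] v=[-0.7434]
Step 4: x=[9.7291] v=[-0.9770]
Step 5: x=[9.5493] v=[-1.1987]
Step 6: x=[9.3384] v=[-1.4058]
Step 7: x=[9.0990] v=[-1.5958]
Step 8: x=[8.8340] v=[-1.7664]
Step 9: x=[8.5467] v=[-1.9154]
Step 10: x=[8.2405] v=[-2.0411]
Step 11: x=[7.9192] v=[-2.1419]
Step 12: x=[7.5867] v=[-2.2166]
Step 13: x=[7.2471] v=[-2.2643]
Step 14: x=[6.9044] v=[-2.2844]
Step 15: x=[6.5629] v=[-2.2766]
Step 16: x=[6.2267] v=[-2.2411]
Step 17: x=[5.9000] v=[-2.1783]
Step 18: x=[5.5867] v=[-2.0889]
Step 19: x=[5.2906] v=[-1.9741]
Step 20: x=[5.0153] v=[-1.8352]
Step 21: x=[4.7642] v=[-1.6740]
Step 22: x=[4.5404] v=[-1.4923]
Step 23: x=[4.3465] v=[-1.2925]
Step 24: x=[4.1850] v=[-1.0769]
Step 25: x=[4.0578] v=[-0.8482]
Step 26: x=[3.9664] v=[-0.6091]
Step 27: x=[3.9120] v=[-0.3626]
Step 28: x=[3.8952] v=[-0.1117]
Step 29: x=[3.9163] v=[0.1406]
First v>=0 after going negative at step 29, time=4.3500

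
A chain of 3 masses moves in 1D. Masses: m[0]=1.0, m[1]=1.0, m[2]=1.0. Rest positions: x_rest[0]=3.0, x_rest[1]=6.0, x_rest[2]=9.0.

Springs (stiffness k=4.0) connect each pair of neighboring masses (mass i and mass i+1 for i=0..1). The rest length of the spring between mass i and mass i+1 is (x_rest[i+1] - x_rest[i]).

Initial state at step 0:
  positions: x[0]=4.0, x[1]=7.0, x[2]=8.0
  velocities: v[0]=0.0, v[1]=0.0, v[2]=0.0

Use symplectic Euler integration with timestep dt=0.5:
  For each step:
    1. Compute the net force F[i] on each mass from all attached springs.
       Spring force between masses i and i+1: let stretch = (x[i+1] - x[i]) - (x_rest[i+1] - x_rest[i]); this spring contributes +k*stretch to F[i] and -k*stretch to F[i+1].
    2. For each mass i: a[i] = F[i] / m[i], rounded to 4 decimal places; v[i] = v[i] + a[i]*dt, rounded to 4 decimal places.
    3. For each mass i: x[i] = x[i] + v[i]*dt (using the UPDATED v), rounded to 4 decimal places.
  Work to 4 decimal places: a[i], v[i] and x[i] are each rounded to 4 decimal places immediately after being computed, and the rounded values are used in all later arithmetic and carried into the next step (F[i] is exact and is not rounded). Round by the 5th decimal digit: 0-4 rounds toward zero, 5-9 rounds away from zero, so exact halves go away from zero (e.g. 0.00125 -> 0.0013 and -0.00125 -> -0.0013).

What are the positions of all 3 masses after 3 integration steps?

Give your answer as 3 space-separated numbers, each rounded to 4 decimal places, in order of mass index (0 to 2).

Answer: 2.0000 7.0000 10.0000

Derivation:
Step 0: x=[4.0000 7.0000 8.0000] v=[0.0000 0.0000 0.0000]
Step 1: x=[4.0000 5.0000 10.0000] v=[0.0000 -4.0000 4.0000]
Step 2: x=[2.0000 7.0000 10.0000] v=[-4.0000 4.0000 0.0000]
Step 3: x=[2.0000 7.0000 10.0000] v=[0.0000 0.0000 0.0000]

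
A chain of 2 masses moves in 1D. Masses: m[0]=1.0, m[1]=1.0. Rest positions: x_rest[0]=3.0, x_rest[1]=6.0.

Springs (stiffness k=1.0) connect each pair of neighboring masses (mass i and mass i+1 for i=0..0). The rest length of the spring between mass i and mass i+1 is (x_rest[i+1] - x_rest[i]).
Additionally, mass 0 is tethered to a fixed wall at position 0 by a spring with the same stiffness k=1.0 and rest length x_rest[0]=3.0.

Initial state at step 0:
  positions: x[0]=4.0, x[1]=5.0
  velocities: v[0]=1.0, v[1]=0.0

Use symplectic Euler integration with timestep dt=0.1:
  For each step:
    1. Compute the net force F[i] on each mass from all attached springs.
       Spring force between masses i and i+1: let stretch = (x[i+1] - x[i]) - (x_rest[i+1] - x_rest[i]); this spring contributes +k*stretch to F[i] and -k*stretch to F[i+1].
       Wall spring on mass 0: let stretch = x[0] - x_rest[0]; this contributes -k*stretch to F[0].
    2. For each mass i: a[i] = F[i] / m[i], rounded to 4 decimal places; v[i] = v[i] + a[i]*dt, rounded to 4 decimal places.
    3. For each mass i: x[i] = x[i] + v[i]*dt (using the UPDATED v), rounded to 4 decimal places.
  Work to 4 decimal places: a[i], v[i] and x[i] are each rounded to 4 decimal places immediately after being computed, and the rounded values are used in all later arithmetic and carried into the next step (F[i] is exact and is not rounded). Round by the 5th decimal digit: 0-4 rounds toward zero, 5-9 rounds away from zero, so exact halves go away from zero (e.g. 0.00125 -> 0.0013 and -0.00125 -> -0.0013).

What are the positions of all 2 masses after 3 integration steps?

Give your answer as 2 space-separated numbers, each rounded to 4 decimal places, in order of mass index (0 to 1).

Step 0: x=[4.0000 5.0000] v=[1.0000 0.0000]
Step 1: x=[4.0700 5.0200] v=[0.7000 0.2000]
Step 2: x=[4.1088 5.0605] v=[0.3880 0.4050]
Step 3: x=[4.1160 5.1215] v=[0.0723 0.6098]

Answer: 4.1160 5.1215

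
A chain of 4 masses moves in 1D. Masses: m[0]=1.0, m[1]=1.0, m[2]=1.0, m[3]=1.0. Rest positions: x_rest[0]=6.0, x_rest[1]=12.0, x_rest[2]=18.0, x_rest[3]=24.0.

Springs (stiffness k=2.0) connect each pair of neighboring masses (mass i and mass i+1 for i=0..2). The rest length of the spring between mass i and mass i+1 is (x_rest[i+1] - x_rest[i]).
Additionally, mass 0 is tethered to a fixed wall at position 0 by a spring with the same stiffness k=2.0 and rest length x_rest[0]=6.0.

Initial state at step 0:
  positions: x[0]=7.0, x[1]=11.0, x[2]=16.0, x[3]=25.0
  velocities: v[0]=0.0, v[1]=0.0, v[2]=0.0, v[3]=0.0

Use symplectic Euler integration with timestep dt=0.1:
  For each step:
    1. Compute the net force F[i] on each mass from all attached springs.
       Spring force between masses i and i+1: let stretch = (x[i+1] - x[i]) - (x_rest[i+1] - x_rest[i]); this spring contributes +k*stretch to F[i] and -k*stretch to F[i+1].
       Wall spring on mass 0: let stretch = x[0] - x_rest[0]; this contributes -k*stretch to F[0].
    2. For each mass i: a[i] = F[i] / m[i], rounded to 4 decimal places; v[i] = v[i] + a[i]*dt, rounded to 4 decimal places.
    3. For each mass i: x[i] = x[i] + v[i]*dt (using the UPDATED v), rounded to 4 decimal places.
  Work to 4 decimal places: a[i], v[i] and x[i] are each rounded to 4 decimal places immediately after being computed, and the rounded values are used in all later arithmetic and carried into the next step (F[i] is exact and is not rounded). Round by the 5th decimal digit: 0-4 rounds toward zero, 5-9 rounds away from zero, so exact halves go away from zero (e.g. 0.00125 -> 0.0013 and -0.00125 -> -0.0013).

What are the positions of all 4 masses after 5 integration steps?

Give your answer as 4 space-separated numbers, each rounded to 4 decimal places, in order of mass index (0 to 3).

Step 0: x=[7.0000 11.0000 16.0000 25.0000] v=[0.0000 0.0000 0.0000 0.0000]
Step 1: x=[6.9400 11.0200 16.0800 24.9400] v=[-0.6000 0.2000 0.8000 -0.6000]
Step 2: x=[6.8228 11.0596 16.2360 24.8228] v=[-1.1720 0.3960 1.5600 -1.1720]
Step 3: x=[6.6539 11.1180 16.4602 24.6539] v=[-1.6892 0.5839 2.2421 -1.6894]
Step 4: x=[6.4412 11.1940 16.7414 24.4411] v=[-2.1272 0.7595 2.8124 -2.1281]
Step 5: x=[6.1947 11.2858 17.0657 24.1943] v=[-2.4649 0.9184 3.2429 -2.4680]

Answer: 6.1947 11.2858 17.0657 24.1943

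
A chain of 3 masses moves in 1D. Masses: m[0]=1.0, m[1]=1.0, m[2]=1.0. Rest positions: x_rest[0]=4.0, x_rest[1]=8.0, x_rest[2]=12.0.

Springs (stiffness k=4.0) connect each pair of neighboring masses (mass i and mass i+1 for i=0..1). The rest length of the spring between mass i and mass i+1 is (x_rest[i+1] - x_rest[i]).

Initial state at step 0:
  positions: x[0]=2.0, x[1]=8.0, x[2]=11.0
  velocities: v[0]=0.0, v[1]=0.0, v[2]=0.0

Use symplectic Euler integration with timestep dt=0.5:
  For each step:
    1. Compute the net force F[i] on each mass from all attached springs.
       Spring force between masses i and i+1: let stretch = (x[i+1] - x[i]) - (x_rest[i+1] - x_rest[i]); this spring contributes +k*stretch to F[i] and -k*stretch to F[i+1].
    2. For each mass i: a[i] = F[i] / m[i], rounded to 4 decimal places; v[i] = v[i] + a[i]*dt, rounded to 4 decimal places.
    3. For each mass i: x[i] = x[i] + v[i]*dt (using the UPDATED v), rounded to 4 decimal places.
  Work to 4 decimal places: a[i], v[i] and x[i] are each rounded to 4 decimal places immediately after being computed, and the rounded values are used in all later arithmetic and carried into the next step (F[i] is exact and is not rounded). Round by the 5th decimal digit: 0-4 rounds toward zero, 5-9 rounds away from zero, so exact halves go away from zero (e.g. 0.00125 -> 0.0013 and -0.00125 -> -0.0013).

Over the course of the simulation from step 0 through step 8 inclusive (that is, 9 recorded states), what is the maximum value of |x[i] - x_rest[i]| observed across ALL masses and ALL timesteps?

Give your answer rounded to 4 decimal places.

Step 0: x=[2.0000 8.0000 11.0000] v=[0.0000 0.0000 0.0000]
Step 1: x=[4.0000 5.0000 12.0000] v=[4.0000 -6.0000 2.0000]
Step 2: x=[3.0000 8.0000 10.0000] v=[-2.0000 6.0000 -4.0000]
Step 3: x=[3.0000 8.0000 10.0000] v=[0.0000 0.0000 0.0000]
Step 4: x=[4.0000 5.0000 12.0000] v=[2.0000 -6.0000 4.0000]
Step 5: x=[2.0000 8.0000 11.0000] v=[-4.0000 6.0000 -2.0000]
Step 6: x=[2.0000 8.0000 11.0000] v=[0.0000 0.0000 0.0000]
Step 7: x=[4.0000 5.0000 12.0000] v=[4.0000 -6.0000 2.0000]
Step 8: x=[3.0000 8.0000 10.0000] v=[-2.0000 6.0000 -4.0000]
Max displacement = 3.0000

Answer: 3.0000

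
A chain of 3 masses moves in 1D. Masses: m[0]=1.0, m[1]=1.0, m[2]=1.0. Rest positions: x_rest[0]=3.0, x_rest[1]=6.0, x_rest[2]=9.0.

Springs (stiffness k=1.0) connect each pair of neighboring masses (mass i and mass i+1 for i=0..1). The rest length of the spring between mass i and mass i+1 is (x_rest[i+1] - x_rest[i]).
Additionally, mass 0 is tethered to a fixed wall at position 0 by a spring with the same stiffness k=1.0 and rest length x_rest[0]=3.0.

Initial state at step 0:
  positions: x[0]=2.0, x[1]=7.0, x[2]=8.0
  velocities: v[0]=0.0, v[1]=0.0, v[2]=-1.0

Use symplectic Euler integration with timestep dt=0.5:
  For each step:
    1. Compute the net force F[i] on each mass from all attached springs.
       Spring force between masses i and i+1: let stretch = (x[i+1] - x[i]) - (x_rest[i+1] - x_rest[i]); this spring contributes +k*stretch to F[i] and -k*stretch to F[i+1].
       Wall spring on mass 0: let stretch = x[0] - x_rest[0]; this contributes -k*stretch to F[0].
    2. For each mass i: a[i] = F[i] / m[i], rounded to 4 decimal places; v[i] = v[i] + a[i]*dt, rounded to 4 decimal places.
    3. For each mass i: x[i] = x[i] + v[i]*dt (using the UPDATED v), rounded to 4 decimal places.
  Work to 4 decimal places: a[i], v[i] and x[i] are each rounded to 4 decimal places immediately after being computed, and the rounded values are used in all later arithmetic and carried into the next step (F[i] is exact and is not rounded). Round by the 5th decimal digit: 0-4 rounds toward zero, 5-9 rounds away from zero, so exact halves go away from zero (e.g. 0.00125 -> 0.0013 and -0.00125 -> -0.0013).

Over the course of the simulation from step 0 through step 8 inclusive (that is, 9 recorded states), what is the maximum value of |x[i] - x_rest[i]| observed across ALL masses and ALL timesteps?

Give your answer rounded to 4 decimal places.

Step 0: x=[2.0000 7.0000 8.0000] v=[0.0000 0.0000 -1.0000]
Step 1: x=[2.7500 6.0000 8.0000] v=[1.5000 -2.0000 0.0000]
Step 2: x=[3.6250 4.6875 8.2500] v=[1.7500 -2.6250 0.5000]
Step 3: x=[3.8594 4.0000 8.3594] v=[0.4688 -1.3750 0.2188]
Step 4: x=[3.1641 4.3672 8.1290] v=[-1.3906 0.7344 -0.4609]
Step 5: x=[1.9786 5.3741 7.7081] v=[-2.3711 2.0138 -0.8418]
Step 6: x=[1.1473 6.1157 7.4537] v=[-1.6627 1.4831 -0.5088]
Step 7: x=[1.2713 5.9497 7.6148] v=[0.2479 -0.3321 0.3222]
Step 8: x=[2.2471 5.0303 8.1097] v=[1.9515 -1.8388 0.9897]
Max displacement = 2.0000

Answer: 2.0000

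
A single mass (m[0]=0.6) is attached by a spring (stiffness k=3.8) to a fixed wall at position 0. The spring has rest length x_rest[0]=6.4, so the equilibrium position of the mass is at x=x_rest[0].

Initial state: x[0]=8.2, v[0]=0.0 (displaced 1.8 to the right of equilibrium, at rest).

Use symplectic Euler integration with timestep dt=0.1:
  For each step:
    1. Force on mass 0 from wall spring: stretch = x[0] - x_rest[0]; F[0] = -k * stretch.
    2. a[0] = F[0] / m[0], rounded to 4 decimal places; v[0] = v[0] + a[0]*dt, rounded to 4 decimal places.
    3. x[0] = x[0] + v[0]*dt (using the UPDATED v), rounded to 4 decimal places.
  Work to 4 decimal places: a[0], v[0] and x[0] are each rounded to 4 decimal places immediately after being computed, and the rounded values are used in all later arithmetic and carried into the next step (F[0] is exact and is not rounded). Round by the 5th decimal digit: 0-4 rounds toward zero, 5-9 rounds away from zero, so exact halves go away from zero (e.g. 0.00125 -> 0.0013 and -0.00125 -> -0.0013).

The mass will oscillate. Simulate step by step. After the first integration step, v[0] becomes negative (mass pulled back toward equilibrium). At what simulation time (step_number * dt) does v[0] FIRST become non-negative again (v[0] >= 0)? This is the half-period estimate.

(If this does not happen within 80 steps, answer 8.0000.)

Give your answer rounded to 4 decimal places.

Answer: 1.3000

Derivation:
Step 0: x=[8.2000] v=[0.0000]
Step 1: x=[8.0860] v=[-1.1400]
Step 2: x=[7.8652] v=[-2.2078]
Step 3: x=[7.5516] v=[-3.1358]
Step 4: x=[7.1651] v=[-3.8652]
Step 5: x=[6.7301] v=[-4.3498]
Step 6: x=[6.2742] v=[-4.5589]
Step 7: x=[5.8263] v=[-4.4792]
Step 8: x=[5.4147] v=[-4.1159]
Step 9: x=[5.0655] v=[-3.4919]
Step 10: x=[4.8008] v=[-2.6467]
Step 11: x=[4.6374] v=[-1.6339]
Step 12: x=[4.5856] v=[-0.5176]
Step 13: x=[4.6488] v=[0.6315]
First v>=0 after going negative at step 13, time=1.3000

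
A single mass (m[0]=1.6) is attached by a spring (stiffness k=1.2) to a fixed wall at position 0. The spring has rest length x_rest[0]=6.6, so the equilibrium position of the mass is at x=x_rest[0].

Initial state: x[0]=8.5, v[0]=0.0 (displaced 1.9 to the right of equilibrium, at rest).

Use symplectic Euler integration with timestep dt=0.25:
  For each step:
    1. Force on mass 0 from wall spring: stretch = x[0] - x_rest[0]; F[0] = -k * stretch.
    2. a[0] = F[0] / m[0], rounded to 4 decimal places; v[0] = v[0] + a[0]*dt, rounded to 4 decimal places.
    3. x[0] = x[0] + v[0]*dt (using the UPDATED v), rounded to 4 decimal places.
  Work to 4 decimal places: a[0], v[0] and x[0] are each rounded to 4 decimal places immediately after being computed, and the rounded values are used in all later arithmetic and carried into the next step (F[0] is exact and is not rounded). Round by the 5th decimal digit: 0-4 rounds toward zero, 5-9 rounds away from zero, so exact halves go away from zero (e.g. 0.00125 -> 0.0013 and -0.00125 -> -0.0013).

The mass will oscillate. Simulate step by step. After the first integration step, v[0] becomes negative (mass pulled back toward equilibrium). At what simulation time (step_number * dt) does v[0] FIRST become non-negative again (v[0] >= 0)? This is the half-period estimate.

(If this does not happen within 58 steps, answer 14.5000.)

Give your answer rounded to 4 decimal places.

Answer: 3.7500

Derivation:
Step 0: x=[8.5000] v=[0.0000]
Step 1: x=[8.4109] v=[-0.3563]
Step 2: x=[8.2369] v=[-0.6959]
Step 3: x=[7.9862] v=[-1.0028]
Step 4: x=[7.6705] v=[-1.2627]
Step 5: x=[7.3047] v=[-1.4634]
Step 6: x=[6.9058] v=[-1.5955]
Step 7: x=[6.4926] v=[-1.6529]
Step 8: x=[6.0844] v=[-1.6328]
Step 9: x=[5.7004] v=[-1.5361]
Step 10: x=[5.3586] v=[-1.3674]
Step 11: x=[5.0750] v=[-1.1346]
Step 12: x=[4.8628] v=[-0.8487]
Step 13: x=[4.7321] v=[-0.5230]
Step 14: x=[4.6889] v=[-0.1728]
Step 15: x=[4.7353] v=[0.1855]
First v>=0 after going negative at step 15, time=3.7500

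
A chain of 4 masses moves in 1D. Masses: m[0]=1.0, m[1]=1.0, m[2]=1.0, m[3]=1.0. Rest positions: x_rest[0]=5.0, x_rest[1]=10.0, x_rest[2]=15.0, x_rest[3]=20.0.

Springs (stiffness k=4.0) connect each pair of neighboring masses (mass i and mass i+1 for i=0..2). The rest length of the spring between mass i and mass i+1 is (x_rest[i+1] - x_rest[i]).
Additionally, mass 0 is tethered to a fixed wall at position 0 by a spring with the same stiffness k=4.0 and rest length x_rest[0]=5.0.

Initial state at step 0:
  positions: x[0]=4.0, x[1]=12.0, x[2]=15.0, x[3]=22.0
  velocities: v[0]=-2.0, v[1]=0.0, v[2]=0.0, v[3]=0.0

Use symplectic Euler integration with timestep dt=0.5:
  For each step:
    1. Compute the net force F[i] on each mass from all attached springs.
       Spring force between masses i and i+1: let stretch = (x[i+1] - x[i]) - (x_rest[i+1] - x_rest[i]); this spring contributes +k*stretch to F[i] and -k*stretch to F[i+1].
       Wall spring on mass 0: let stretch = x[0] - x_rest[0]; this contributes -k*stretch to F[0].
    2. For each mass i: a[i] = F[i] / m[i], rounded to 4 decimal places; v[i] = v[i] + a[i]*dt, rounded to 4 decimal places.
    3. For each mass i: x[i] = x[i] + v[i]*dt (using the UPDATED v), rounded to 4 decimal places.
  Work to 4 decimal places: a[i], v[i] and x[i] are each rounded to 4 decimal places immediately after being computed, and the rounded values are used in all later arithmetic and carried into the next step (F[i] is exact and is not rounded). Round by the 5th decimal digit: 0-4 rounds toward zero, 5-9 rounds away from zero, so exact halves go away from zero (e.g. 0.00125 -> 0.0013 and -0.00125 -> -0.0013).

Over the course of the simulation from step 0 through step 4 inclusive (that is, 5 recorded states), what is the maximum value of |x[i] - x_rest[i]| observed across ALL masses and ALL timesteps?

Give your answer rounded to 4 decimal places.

Answer: 4.0000

Derivation:
Step 0: x=[4.0000 12.0000 15.0000 22.0000] v=[-2.0000 0.0000 0.0000 0.0000]
Step 1: x=[7.0000 7.0000 19.0000 20.0000] v=[6.0000 -10.0000 8.0000 -4.0000]
Step 2: x=[3.0000 14.0000 12.0000 22.0000] v=[-8.0000 14.0000 -14.0000 4.0000]
Step 3: x=[7.0000 8.0000 17.0000 19.0000] v=[8.0000 -12.0000 10.0000 -6.0000]
Step 4: x=[5.0000 10.0000 15.0000 19.0000] v=[-4.0000 4.0000 -4.0000 0.0000]
Max displacement = 4.0000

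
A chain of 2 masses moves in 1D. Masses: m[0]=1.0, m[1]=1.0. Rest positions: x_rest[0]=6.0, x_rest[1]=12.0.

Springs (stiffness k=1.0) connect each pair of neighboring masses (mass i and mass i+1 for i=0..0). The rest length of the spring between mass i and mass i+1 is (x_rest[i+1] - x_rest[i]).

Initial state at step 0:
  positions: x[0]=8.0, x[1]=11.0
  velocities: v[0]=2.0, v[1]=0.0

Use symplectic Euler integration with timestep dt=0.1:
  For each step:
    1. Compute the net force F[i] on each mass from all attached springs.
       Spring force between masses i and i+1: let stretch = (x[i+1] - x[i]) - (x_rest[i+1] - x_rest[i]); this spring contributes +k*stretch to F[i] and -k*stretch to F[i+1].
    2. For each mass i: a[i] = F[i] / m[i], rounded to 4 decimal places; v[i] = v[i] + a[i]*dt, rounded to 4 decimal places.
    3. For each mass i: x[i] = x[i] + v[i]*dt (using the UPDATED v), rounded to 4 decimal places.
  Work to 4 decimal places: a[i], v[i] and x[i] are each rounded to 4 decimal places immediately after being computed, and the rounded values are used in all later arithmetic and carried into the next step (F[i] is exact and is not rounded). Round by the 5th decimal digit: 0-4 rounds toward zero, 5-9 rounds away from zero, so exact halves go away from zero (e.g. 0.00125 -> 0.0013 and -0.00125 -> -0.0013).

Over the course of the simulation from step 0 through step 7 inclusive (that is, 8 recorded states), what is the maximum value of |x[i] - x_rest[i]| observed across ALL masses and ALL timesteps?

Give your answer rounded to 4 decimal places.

Answer: 2.5432

Derivation:
Step 0: x=[8.0000 11.0000] v=[2.0000 0.0000]
Step 1: x=[8.1700 11.0300] v=[1.7000 0.3000]
Step 2: x=[8.3086 11.0914] v=[1.3860 0.6140]
Step 3: x=[8.4150 11.1850] v=[1.0643 0.9357]
Step 4: x=[8.4891 11.3109] v=[0.7413 1.2587]
Step 5: x=[8.5315 11.4686] v=[0.4235 1.5765]
Step 6: x=[8.5432 11.6569] v=[0.1172 1.8828]
Step 7: x=[8.5261 11.8740] v=[-0.1714 2.1714]
Max displacement = 2.5432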